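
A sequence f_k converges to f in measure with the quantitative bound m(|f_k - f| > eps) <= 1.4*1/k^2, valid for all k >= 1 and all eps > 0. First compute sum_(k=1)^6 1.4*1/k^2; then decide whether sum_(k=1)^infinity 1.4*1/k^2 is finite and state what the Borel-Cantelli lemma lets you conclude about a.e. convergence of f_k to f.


Step 1: List the terms 1.4*1/k^2 for k = 1 to 6:
  k=1: 1.4
  k=2: 0.35
  k=3: 0.155556
  k=4: 0.0875
  k=5: 0.056
  k=6: 0.038889
Step 2: Partial sum = 1.4 + 0.35 + 0.155556 + 0.0875 + 0.056 + 0.038889
     = 2.087944
Step 3: The full series sum_(k>=1) 1.4*1/k^2 converges (p-series with p = 2 > 1; a constant multiple of a convergent series converges).
Step 4: Fix eps > 0. Since sum_k m(|f_k - f| > eps) < infinity, the Borel-Cantelli lemma gives
        m(limsup_k {|f_k - f| > eps}) = 0, i.e. for a.e. x, |f_k(x) - f(x)| <= eps for all large k.
        Applying this with eps = 1/j for j = 1, 2, ... and intersecting the countably many full-measure sets,
        for a.e. x we get limsup_k |f_k(x) - f(x)| <= 1/j for every j, hence f_k -> f almost everywhere.
Conclusion: series converges; Borel-Cantelli yields f_k -> f a.e.


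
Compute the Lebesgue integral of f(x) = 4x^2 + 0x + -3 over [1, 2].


The Lebesgue integral of a Riemann-integrable function agrees with the Riemann integral.
Antiderivative F(x) = (4/3)x^3 + (0/2)x^2 + -3x
F(2) = (4/3)*2^3 + (0/2)*2^2 + -3*2
     = (4/3)*8 + (0/2)*4 + -3*2
     = 10.666667 + 0.0 + -6
     = 4.666667
F(1) = -1.666667
Integral = F(2) - F(1) = 4.666667 - -1.666667 = 6.333333


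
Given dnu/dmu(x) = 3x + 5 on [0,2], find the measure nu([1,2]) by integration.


nu(A) = integral_A (dnu/dmu) dmu = integral_1^2 (3x + 5) dx
Step 1: Antiderivative F(x) = (3/2)x^2 + 5x
Step 2: F(2) = (3/2)*2^2 + 5*2 = 6 + 10 = 16
Step 3: F(1) = (3/2)*1^2 + 5*1 = 1.5 + 5 = 6.5
Step 4: nu([1,2]) = F(2) - F(1) = 16 - 6.5 = 9.5


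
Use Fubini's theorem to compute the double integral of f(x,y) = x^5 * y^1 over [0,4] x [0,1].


By Fubini's theorem, the double integral factors as a product of single integrals:
Step 1: integral_0^4 x^5 dx = [x^6/6] from 0 to 4
     = 4^6/6 = 682.666667
Step 2: integral_0^1 y^1 dy = [y^2/2] from 0 to 1
     = 1^2/2 = 0.5
Step 3: Double integral = 682.666667 * 0.5 = 341.333333


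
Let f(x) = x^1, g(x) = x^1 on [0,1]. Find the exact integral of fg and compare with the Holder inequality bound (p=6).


Step 1: Exact integral of f*g = integral(x^2, 0, 1) = 1/3
     = 0.333333
Step 2: Holder bound with p=6, q=1.2:
  ||f||_p = (integral x^6 dx)^(1/6) = (1/7)^(1/6) = 0.72302
  ||g||_q = (integral x^1.2 dx)^(1/1.2) = (1/2.2)^(1/1.2) = 0.518379
Step 3: Holder bound = ||f||_p * ||g||_q = 0.72302 * 0.518379 = 0.374799
Verification: 0.333333 <= 0.374799 (Holder holds)


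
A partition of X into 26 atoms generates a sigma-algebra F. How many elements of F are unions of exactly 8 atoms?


Each element of F is a union of some subset of the 26 atoms.
Elements that are unions of exactly 8 atoms correspond to 8-element subsets of the 26 atoms.
Count = C(26, 8) = 26! / (8! * 18!) = 1562275.


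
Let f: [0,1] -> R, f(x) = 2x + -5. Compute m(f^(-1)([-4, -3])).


f^(-1)([-4, -3]) = {x : -4 <= 2x + -5 <= -3}
Solving: (-4 - -5)/2 <= x <= (-3 - -5)/2
= [0.5, 1]
Intersecting with [0,1]: [0.5, 1]
Measure = 1 - 0.5 = 0.5


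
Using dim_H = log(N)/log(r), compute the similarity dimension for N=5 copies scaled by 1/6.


For a self-similar set with N copies scaled by 1/r:
dim_H = log(N)/log(r) = log(5)/log(6)
= 1.609438/1.791759
= 0.898244


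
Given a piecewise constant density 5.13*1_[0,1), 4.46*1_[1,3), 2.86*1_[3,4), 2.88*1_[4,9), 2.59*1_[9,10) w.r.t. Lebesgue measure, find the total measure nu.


Integrate each piece of the Radon-Nikodym derivative:
Step 1: integral_0^1 5.13 dx = 5.13*(1-0) = 5.13*1 = 5.13
Step 2: integral_1^3 4.46 dx = 4.46*(3-1) = 4.46*2 = 8.92
Step 3: integral_3^4 2.86 dx = 2.86*(4-3) = 2.86*1 = 2.86
Step 4: integral_4^9 2.88 dx = 2.88*(9-4) = 2.88*5 = 14.4
Step 5: integral_9^10 2.59 dx = 2.59*(10-9) = 2.59*1 = 2.59
Total: 5.13 + 8.92 + 2.86 + 14.4 + 2.59 = 33.9


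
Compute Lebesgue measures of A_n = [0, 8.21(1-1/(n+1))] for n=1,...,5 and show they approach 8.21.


By continuity of measure from below: if A_n increases to A, then m(A_n) -> m(A).
Here A = [0, 8.21], so m(A) = 8.21
Step 1: a_1 = 8.21*(1 - 1/2) = 4.105, m(A_1) = 4.105
Step 2: a_2 = 8.21*(1 - 1/3) = 5.4733, m(A_2) = 5.4733
Step 3: a_3 = 8.21*(1 - 1/4) = 6.1575, m(A_3) = 6.1575
Step 4: a_4 = 8.21*(1 - 1/5) = 6.568, m(A_4) = 6.568
Step 5: a_5 = 8.21*(1 - 1/6) = 6.8417, m(A_5) = 6.8417
Limit: m(A_n) -> m([0,8.21]) = 8.21


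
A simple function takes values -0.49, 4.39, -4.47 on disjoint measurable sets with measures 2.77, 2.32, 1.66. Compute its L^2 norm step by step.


Step 1: Compute |f_i|^2 for each value:
  |-0.49|^2 = 0.2401
  |4.39|^2 = 19.2721
  |-4.47|^2 = 19.9809
Step 2: Multiply by measures and sum:
  0.2401 * 2.77 = 0.665077
  19.2721 * 2.32 = 44.711272
  19.9809 * 1.66 = 33.168294
Sum = 0.665077 + 44.711272 + 33.168294 = 78.544643
Step 3: Take the p-th root:
||f||_2 = (78.544643)^(1/2) = 8.862542


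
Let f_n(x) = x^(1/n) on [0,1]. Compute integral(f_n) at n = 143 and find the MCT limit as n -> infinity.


At n = 143: f_143(x) = x^(1/143).
Step 1: integral(x^(1/143), 0, 1) = [x^(1/143+1) / (1/143+1)] from 0 to 1
     = 1 / (1/143 + 1) = 1 / ((143+1)/143) = 143/(143+1)
     = 143/144 = 0.993056
Step 2: As n -> infinity, f_n(x) = x^(1/n) -> 1 for x in (0,1], and f_n is increasing in n.
By MCT, lim_n integral(f_n) = integral(lim_n f_n) = integral(1, 0, 1) = 1.
Step 3: Verify convergence: 143/144 = 0.993056 -> 1


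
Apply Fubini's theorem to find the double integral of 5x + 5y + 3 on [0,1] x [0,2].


By Fubini, integrate in x first, then y.
Step 1: Fix y, integrate over x in [0,1]:
  integral(5x + 5y + 3, x=0..1)
  = 5*(1^2 - 0^2)/2 + (5y + 3)*(1 - 0)
  = 2.5 + (5y + 3)*1
  = 2.5 + 5y + 3
  = 5.5 + 5y
Step 2: Integrate over y in [0,2]:
  integral(5.5 + 5y, y=0..2)
  = 5.5*2 + 5*(2^2 - 0^2)/2
  = 11 + 10
  = 21


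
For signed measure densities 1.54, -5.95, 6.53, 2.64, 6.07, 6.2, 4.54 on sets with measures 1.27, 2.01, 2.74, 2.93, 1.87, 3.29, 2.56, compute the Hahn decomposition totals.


Step 1: Compute signed measure on each set:
  Set 1: 1.54 * 1.27 = 1.9558
  Set 2: -5.95 * 2.01 = -11.9595
  Set 3: 6.53 * 2.74 = 17.8922
  Set 4: 2.64 * 2.93 = 7.7352
  Set 5: 6.07 * 1.87 = 11.3509
  Set 6: 6.2 * 3.29 = 20.398
  Set 7: 4.54 * 2.56 = 11.6224
Step 2: Total signed measure = (1.9558) + (-11.9595) + (17.8922) + (7.7352) + (11.3509) + (20.398) + (11.6224)
     = 58.995
Step 3: Positive part mu+(X) = sum of positive contributions = 70.9545
Step 4: Negative part mu-(X) = |sum of negative contributions| = 11.9595


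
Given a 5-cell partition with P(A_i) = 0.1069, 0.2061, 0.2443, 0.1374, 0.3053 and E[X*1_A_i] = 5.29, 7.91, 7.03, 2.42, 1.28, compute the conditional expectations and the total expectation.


For each cell A_i: E[X|A_i] = E[X*1_A_i] / P(A_i)
Step 1: E[X|A_1] = 5.29 / 0.1069 = 49.4855
Step 2: E[X|A_2] = 7.91 / 0.2061 = 38.379427
Step 3: E[X|A_3] = 7.03 / 0.2443 = 28.776095
Step 4: E[X|A_4] = 2.42 / 0.1374 = 17.612809
Step 5: E[X|A_5] = 1.28 / 0.3053 = 4.192597
Verification: E[X] = sum E[X*1_A_i] = 5.29 + 7.91 + 7.03 + 2.42 + 1.28 = 23.93


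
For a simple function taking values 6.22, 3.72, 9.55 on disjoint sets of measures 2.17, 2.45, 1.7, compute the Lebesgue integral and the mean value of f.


Step 1: Integral = sum(value_i * measure_i)
= 6.22*2.17 + 3.72*2.45 + 9.55*1.7
= 13.4974 + 9.114 + 16.235
= 38.8464
Step 2: Total measure of domain = 2.17 + 2.45 + 1.7 = 6.32
Step 3: Average value = 38.8464 / 6.32 = 6.146582


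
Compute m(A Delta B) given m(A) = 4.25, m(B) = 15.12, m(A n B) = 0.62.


m(A Delta B) = m(A) + m(B) - 2*m(A n B)
= 4.25 + 15.12 - 2*0.62
= 4.25 + 15.12 - 1.24
= 18.13


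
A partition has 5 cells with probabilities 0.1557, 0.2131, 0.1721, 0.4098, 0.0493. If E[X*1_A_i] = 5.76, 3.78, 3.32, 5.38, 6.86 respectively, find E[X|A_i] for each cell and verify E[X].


For each cell A_i: E[X|A_i] = E[X*1_A_i] / P(A_i)
Step 1: E[X|A_1] = 5.76 / 0.1557 = 36.99422
Step 2: E[X|A_2] = 3.78 / 0.2131 = 17.738151
Step 3: E[X|A_3] = 3.32 / 0.1721 = 19.29111
Step 4: E[X|A_4] = 5.38 / 0.4098 = 13.128355
Step 5: E[X|A_5] = 6.86 / 0.0493 = 139.148073
Verification: E[X] = sum E[X*1_A_i] = 5.76 + 3.78 + 3.32 + 5.38 + 6.86 = 25.1


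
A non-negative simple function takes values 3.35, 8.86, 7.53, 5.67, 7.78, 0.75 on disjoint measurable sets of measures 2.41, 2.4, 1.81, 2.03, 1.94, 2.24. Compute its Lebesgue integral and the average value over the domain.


Step 1: Integral = sum(value_i * measure_i)
= 3.35*2.41 + 8.86*2.4 + 7.53*1.81 + 5.67*2.03 + 7.78*1.94 + 0.75*2.24
= 8.0735 + 21.264 + 13.6293 + 11.5101 + 15.0932 + 1.68
= 71.2501
Step 2: Total measure of domain = 2.41 + 2.4 + 1.81 + 2.03 + 1.94 + 2.24 = 12.83
Step 3: Average value = 71.2501 / 12.83 = 5.553398


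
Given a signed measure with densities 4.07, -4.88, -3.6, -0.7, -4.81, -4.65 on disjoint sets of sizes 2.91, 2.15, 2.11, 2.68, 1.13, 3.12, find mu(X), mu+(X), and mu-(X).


Step 1: Compute signed measure on each set:
  Set 1: 4.07 * 2.91 = 11.8437
  Set 2: -4.88 * 2.15 = -10.492
  Set 3: -3.6 * 2.11 = -7.596
  Set 4: -0.7 * 2.68 = -1.876
  Set 5: -4.81 * 1.13 = -5.4353
  Set 6: -4.65 * 3.12 = -14.508
Step 2: Total signed measure = (11.8437) + (-10.492) + (-7.596) + (-1.876) + (-5.4353) + (-14.508)
     = -28.0636
Step 3: Positive part mu+(X) = sum of positive contributions = 11.8437
Step 4: Negative part mu-(X) = |sum of negative contributions| = 39.9073


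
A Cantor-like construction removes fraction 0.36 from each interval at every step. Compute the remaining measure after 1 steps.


Step 1: At each step, fraction remaining = 1 - 0.36 = 0.64
Step 2: After 1 steps, measure = (0.64)^1
Step 3: Computing the power step by step:
  After step 1: 0.64
Result = 0.64


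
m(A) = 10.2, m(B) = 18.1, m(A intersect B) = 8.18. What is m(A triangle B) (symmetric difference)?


m(A Delta B) = m(A) + m(B) - 2*m(A n B)
= 10.2 + 18.1 - 2*8.18
= 10.2 + 18.1 - 16.36
= 11.94


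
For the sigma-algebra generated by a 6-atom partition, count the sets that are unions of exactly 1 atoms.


Each element of F is a union of some subset of the 6 atoms.
Elements that are unions of exactly 1 atoms correspond to 1-element subsets of the 6 atoms.
Count = C(6, 1) = 6! / (1! * 5!) = 6.


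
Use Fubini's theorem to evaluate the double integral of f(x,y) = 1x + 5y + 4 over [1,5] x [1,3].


By Fubini, integrate in x first, then y.
Step 1: Fix y, integrate over x in [1,5]:
  integral(1x + 5y + 4, x=1..5)
  = 1*(5^2 - 1^2)/2 + (5y + 4)*(5 - 1)
  = 12 + (5y + 4)*4
  = 12 + 20y + 16
  = 28 + 20y
Step 2: Integrate over y in [1,3]:
  integral(28 + 20y, y=1..3)
  = 28*2 + 20*(3^2 - 1^2)/2
  = 56 + 80
  = 136


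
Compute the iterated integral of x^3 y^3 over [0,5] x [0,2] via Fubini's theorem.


By Fubini's theorem, the double integral factors as a product of single integrals:
Step 1: integral_0^5 x^3 dx = [x^4/4] from 0 to 5
     = 5^4/4 = 156.25
Step 2: integral_0^2 y^3 dy = [y^4/4] from 0 to 2
     = 2^4/4 = 4
Step 3: Double integral = 156.25 * 4 = 625


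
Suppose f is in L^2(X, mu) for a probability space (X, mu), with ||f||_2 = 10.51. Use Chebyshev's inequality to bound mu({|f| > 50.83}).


Chebyshev/Markov inequality: mu(|f| > eps) <= (||f||_p / eps)^p
Step 1: ||f||_2 / eps = 10.51 / 50.83 = 0.206768
Step 2: Raise to power p = 2:
  (0.206768)^2 = 0.042753
Step 3: Therefore mu(|f| > 50.83) <= 0.042753


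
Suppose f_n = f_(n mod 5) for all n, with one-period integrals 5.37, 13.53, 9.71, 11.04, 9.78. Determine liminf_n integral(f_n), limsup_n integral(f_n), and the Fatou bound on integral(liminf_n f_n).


The sequence (integral(f_n)) is periodic with period 5, repeating the values 5.37, 13.53, 9.71, 11.04, 9.78 indefinitely.
Step 1: For a periodic sequence, every tail (a_m, a_(m+1), ...) contains all 5 period values infinitely often.
Step 2: Hence inf of every tail = min of the period values = min(5.37, 13.53, 9.71, 11.04, 9.78) = 5.37.
        liminf_n integral(f_n) = sup over m of (inf of tail from m) = 5.37.
Step 3: Similarly sup of every tail = max of the period values = 13.53.
        limsup_n integral(f_n) = 13.53.
Step 4: Fatou's lemma: integral(liminf_n f_n) <= liminf_n integral(f_n) = 5.37.
        So the integral of the pointwise liminf is at most 5.37.


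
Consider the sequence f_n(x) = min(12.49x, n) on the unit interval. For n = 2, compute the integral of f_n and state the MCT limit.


f(x) = 12.49x on [0,1]; f_n(x) = min(12.49x, n). At n = 2:
Step 1: f(x) reaches 2 at x = 2/12.49 = 0.160128
Step 2: integral(f_2) = integral(12.49x, 0, 0.160128) + integral(2, 0.160128, 1)
       = 12.49*0.160128^2/2 + 2*(1 - 0.160128)
       = 0.160128 + 1.679744
       = 1.839872
Step 3: As n -> infinity, f_n increases to f, so by MCT integral(f_n) -> integral(f) = 12.49/2 = 6.245.
Convergence: integral(f_2) = 1.839872 -> 6.245 as n -> infinity


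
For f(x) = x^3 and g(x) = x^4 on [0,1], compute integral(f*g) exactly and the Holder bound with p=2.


Step 1: Exact integral of f*g = integral(x^7, 0, 1) = 1/8
     = 0.125
Step 2: Holder bound with p=2, q=2:
  ||f||_p = (integral x^6 dx)^(1/2) = (1/7)^(1/2) = 0.377964
  ||g||_q = (integral x^8 dx)^(1/2) = (1/9)^(1/2) = 0.333333
Step 3: Holder bound = ||f||_p * ||g||_q = 0.377964 * 0.333333 = 0.125988
Verification: 0.125 <= 0.125988 (Holder holds)


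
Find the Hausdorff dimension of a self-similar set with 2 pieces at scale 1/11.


For a self-similar set with N copies scaled by 1/r:
dim_H = log(N)/log(r) = log(2)/log(11)
= 0.693147/2.397895
= 0.289065


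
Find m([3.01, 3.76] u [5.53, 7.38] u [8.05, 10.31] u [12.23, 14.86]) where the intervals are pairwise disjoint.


For pairwise disjoint intervals, m(union) = sum of lengths.
= (3.76 - 3.01) + (7.38 - 5.53) + (10.31 - 8.05) + (14.86 - 12.23)
= 0.75 + 1.85 + 2.26 + 2.63
= 7.49


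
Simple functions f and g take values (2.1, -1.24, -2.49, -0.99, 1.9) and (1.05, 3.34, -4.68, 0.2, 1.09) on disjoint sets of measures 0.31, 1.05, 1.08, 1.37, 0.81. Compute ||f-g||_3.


Step 1: Compute differences f_i - g_i:
  2.1 - 1.05 = 1.05
  -1.24 - 3.34 = -4.58
  -2.49 - -4.68 = 2.19
  -0.99 - 0.2 = -1.19
  1.9 - 1.09 = 0.81
Step 2: Compute |diff|^3 * measure for each set:
  |1.05|^3 * 0.31 = 1.157625 * 0.31 = 0.358864
  |-4.58|^3 * 1.05 = 96.071912 * 1.05 = 100.875508
  |2.19|^3 * 1.08 = 10.503459 * 1.08 = 11.343736
  |-1.19|^3 * 1.37 = 1.685159 * 1.37 = 2.308668
  |0.81|^3 * 0.81 = 0.531441 * 0.81 = 0.430467
Step 3: Sum = 115.317242
Step 4: ||f-g||_3 = (115.317242)^(1/3) = 4.867412


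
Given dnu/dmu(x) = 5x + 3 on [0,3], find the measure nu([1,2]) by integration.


nu(A) = integral_A (dnu/dmu) dmu = integral_1^2 (5x + 3) dx
Step 1: Antiderivative F(x) = (5/2)x^2 + 3x
Step 2: F(2) = (5/2)*2^2 + 3*2 = 10 + 6 = 16
Step 3: F(1) = (5/2)*1^2 + 3*1 = 2.5 + 3 = 5.5
Step 4: nu([1,2]) = F(2) - F(1) = 16 - 5.5 = 10.5


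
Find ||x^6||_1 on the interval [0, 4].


Step 1: ||f||_1 = (integral_0^4 |x^6|^1 dx)^(1/1)
     = (integral_0^4 x^6 dx)^(1/1)
Step 2: integral_0^4 x^6 dx = [x^7/(7)] from 0 to 4 = 4^7/7
     = 16384/7 = 2340.571429
Step 3: ||f||_1 = (2340.571429)^(1/1) = 2340.571429


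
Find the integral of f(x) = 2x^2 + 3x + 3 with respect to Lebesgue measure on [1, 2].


The Lebesgue integral of a Riemann-integrable function agrees with the Riemann integral.
Antiderivative F(x) = (2/3)x^3 + (3/2)x^2 + 3x
F(2) = (2/3)*2^3 + (3/2)*2^2 + 3*2
     = (2/3)*8 + (3/2)*4 + 3*2
     = 5.333333 + 6 + 6
     = 17.333333
F(1) = 5.166667
Integral = F(2) - F(1) = 17.333333 - 5.166667 = 12.166667


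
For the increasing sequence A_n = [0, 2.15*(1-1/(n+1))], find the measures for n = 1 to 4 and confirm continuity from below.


By continuity of measure from below: if A_n increases to A, then m(A_n) -> m(A).
Here A = [0, 2.15], so m(A) = 2.15
Step 1: a_1 = 2.15*(1 - 1/2) = 1.075, m(A_1) = 1.075
Step 2: a_2 = 2.15*(1 - 1/3) = 1.4333, m(A_2) = 1.4333
Step 3: a_3 = 2.15*(1 - 1/4) = 1.6125, m(A_3) = 1.6125
Step 4: a_4 = 2.15*(1 - 1/5) = 1.72, m(A_4) = 1.72
Limit: m(A_n) -> m([0,2.15]) = 2.15


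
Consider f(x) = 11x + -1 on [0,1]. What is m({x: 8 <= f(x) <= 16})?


f^(-1)([8, 16]) = {x : 8 <= 11x + -1 <= 16}
Solving: (8 - -1)/11 <= x <= (16 - -1)/11
= [0.818182, 1.545455]
Intersecting with [0,1]: [0.818182, 1]
Measure = 1 - 0.818182 = 0.181818


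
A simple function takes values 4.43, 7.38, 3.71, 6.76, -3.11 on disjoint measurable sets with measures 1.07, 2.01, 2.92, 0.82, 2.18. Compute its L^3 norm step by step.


Step 1: Compute |f_i|^3 for each value:
  |4.43|^3 = 86.938307
  |7.38|^3 = 401.947272
  |3.71|^3 = 51.064811
  |6.76|^3 = 308.915776
  |-3.11|^3 = 30.080231
Step 2: Multiply by measures and sum:
  86.938307 * 1.07 = 93.023988
  401.947272 * 2.01 = 807.914017
  51.064811 * 2.92 = 149.109248
  308.915776 * 0.82 = 253.310936
  30.080231 * 2.18 = 65.574904
Sum = 93.023988 + 807.914017 + 149.109248 + 253.310936 + 65.574904 = 1368.933093
Step 3: Take the p-th root:
||f||_3 = (1368.933093)^(1/3) = 11.103522


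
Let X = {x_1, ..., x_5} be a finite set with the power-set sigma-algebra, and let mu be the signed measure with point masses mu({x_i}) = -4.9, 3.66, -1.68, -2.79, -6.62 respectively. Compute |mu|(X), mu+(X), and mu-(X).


Step 1: Every measurable set is a union of atoms (the cells / points), so a Hahn decomposition is
  obtained by grouping atoms by sign: P = union of atoms with mu > 0, N = union of the remaining atoms.
  Atoms in P (indices): 2;  atoms in N (indices): 1, 3, 4, 5
  Positive values: 3.66
  Negative values: -4.9, -1.68, -2.79, -6.62
Step 2: mu+(X) = mu(P) = sum of positive atom values = 3.66
Step 3: mu-(X) = -mu(N) = sum of |negative atom values| = 15.99
Step 4: |mu|(X) = mu+(X) + mu-(X) = 3.66 + 15.99 = 19.65


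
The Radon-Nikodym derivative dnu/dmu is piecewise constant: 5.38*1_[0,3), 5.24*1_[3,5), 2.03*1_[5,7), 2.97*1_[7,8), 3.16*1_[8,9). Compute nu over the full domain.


Integrate each piece of the Radon-Nikodym derivative:
Step 1: integral_0^3 5.38 dx = 5.38*(3-0) = 5.38*3 = 16.14
Step 2: integral_3^5 5.24 dx = 5.24*(5-3) = 5.24*2 = 10.48
Step 3: integral_5^7 2.03 dx = 2.03*(7-5) = 2.03*2 = 4.06
Step 4: integral_7^8 2.97 dx = 2.97*(8-7) = 2.97*1 = 2.97
Step 5: integral_8^9 3.16 dx = 3.16*(9-8) = 3.16*1 = 3.16
Total: 16.14 + 10.48 + 4.06 + 2.97 + 3.16 = 36.81


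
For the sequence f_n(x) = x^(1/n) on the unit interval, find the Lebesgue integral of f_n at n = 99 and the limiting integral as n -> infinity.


At n = 99: f_99(x) = x^(1/99).
Step 1: integral(x^(1/99), 0, 1) = [x^(1/99+1) / (1/99+1)] from 0 to 1
     = 1 / (1/99 + 1) = 1 / ((99+1)/99) = 99/(99+1)
     = 99/100 = 0.99
Step 2: As n -> infinity, f_n(x) = x^(1/n) -> 1 for x in (0,1], and f_n is increasing in n.
By MCT, lim_n integral(f_n) = integral(lim_n f_n) = integral(1, 0, 1) = 1.
Step 3: Verify convergence: 99/100 = 0.99 -> 1


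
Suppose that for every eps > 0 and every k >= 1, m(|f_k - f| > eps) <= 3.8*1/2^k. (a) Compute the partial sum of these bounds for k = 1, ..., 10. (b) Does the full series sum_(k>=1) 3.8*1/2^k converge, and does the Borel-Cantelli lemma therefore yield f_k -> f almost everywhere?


Step 1: List the terms 3.8*1/2^k for k = 1 to 10:
  k=1: 1.9
  k=2: 0.95
  k=3: 0.475
  k=4: 0.2375
  k=5: 0.11875
  k=6: 0.059375
  k=7: 0.029687
  k=8: 0.014844
  k=9: 0.007422
  k=10: 0.003711
Step 2: Partial sum = 1.9 + 0.95 + 0.475 + 0.2375 + 0.11875 + 0.059375 + 0.029687 + 0.014844 + 0.007422 + 0.003711
     = 3.796289
Step 3: The full series sum_(k>=1) 3.8*1/2^k converges (geometric series with ratio 1/2 < 1; a constant multiple of a convergent series converges).
Step 4: Fix eps > 0. Since sum_k m(|f_k - f| > eps) < infinity, the Borel-Cantelli lemma gives
        m(limsup_k {|f_k - f| > eps}) = 0, i.e. for a.e. x, |f_k(x) - f(x)| <= eps for all large k.
        Applying this with eps = 1/j for j = 1, 2, ... and intersecting the countably many full-measure sets,
        for a.e. x we get limsup_k |f_k(x) - f(x)| <= 1/j for every j, hence f_k -> f almost everywhere.
Conclusion: series converges; Borel-Cantelli yields f_k -> f a.e.


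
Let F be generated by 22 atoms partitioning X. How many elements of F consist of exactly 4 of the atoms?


Each element of F is a union of some subset of the 22 atoms.
Elements that are unions of exactly 4 atoms correspond to 4-element subsets of the 22 atoms.
Count = C(22, 4) = 22! / (4! * 18!) = 7315.


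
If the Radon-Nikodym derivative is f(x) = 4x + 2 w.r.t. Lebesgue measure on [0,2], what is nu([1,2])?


nu(A) = integral_A (dnu/dmu) dmu = integral_1^2 (4x + 2) dx
Step 1: Antiderivative F(x) = (4/2)x^2 + 2x
Step 2: F(2) = (4/2)*2^2 + 2*2 = 8 + 4 = 12
Step 3: F(1) = (4/2)*1^2 + 2*1 = 2 + 2 = 4
Step 4: nu([1,2]) = F(2) - F(1) = 12 - 4 = 8


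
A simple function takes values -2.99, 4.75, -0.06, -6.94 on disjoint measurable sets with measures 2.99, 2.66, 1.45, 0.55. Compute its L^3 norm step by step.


Step 1: Compute |f_i|^3 for each value:
  |-2.99|^3 = 26.730899
  |4.75|^3 = 107.171875
  |-0.06|^3 = 2.160000e-04
  |-6.94|^3 = 334.255384
Step 2: Multiply by measures and sum:
  26.730899 * 2.99 = 79.925388
  107.171875 * 2.66 = 285.077188
  2.160000e-04 * 1.45 = 3.132000e-04
  334.255384 * 0.55 = 183.840461
Sum = 79.925388 + 285.077188 + 3.132000e-04 + 183.840461 = 548.84335
Step 3: Take the p-th root:
||f||_3 = (548.84335)^(1/3) = 8.187465


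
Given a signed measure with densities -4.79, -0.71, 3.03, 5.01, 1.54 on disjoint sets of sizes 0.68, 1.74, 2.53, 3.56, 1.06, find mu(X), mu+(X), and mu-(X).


Step 1: Compute signed measure on each set:
  Set 1: -4.79 * 0.68 = -3.2572
  Set 2: -0.71 * 1.74 = -1.2354
  Set 3: 3.03 * 2.53 = 7.6659
  Set 4: 5.01 * 3.56 = 17.8356
  Set 5: 1.54 * 1.06 = 1.6324
Step 2: Total signed measure = (-3.2572) + (-1.2354) + (7.6659) + (17.8356) + (1.6324)
     = 22.6413
Step 3: Positive part mu+(X) = sum of positive contributions = 27.1339
Step 4: Negative part mu-(X) = |sum of negative contributions| = 4.4926


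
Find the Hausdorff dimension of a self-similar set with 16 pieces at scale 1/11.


For a self-similar set with N copies scaled by 1/r:
dim_H = log(N)/log(r) = log(16)/log(11)
= 2.772589/2.397895
= 1.156259


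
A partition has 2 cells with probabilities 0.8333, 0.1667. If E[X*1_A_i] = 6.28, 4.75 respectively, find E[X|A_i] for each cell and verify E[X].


For each cell A_i: E[X|A_i] = E[X*1_A_i] / P(A_i)
Step 1: E[X|A_1] = 6.28 / 0.8333 = 7.536301
Step 2: E[X|A_2] = 4.75 / 0.1667 = 28.494301
Verification: E[X] = sum E[X*1_A_i] = 6.28 + 4.75 = 11.03


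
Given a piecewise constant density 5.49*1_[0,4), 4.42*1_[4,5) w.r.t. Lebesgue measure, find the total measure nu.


Integrate each piece of the Radon-Nikodym derivative:
Step 1: integral_0^4 5.49 dx = 5.49*(4-0) = 5.49*4 = 21.96
Step 2: integral_4^5 4.42 dx = 4.42*(5-4) = 4.42*1 = 4.42
Total: 21.96 + 4.42 = 26.38


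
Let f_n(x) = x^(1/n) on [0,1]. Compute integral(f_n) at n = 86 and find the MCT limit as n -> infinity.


At n = 86: f_86(x) = x^(1/86).
Step 1: integral(x^(1/86), 0, 1) = [x^(1/86+1) / (1/86+1)] from 0 to 1
     = 1 / (1/86 + 1) = 1 / ((86+1)/86) = 86/(86+1)
     = 86/87 = 0.988506
Step 2: As n -> infinity, f_n(x) = x^(1/n) -> 1 for x in (0,1], and f_n is increasing in n.
By MCT, lim_n integral(f_n) = integral(lim_n f_n) = integral(1, 0, 1) = 1.
Step 3: Verify convergence: 86/87 = 0.988506 -> 1


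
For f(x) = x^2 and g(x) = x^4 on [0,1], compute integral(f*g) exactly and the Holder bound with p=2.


Step 1: Exact integral of f*g = integral(x^6, 0, 1) = 1/7
     = 0.142857
Step 2: Holder bound with p=2, q=2:
  ||f||_p = (integral x^4 dx)^(1/2) = (1/5)^(1/2) = 0.447214
  ||g||_q = (integral x^8 dx)^(1/2) = (1/9)^(1/2) = 0.333333
Step 3: Holder bound = ||f||_p * ||g||_q = 0.447214 * 0.333333 = 0.149071
Verification: 0.142857 <= 0.149071 (Holder holds)


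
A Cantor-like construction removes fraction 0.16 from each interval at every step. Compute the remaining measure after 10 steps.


Step 1: At each step, fraction remaining = 1 - 0.16 = 0.84
Step 2: After 10 steps, measure = (0.84)^10
Result = 0.174901


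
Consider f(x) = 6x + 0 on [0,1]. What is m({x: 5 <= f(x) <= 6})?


f^(-1)([5, 6]) = {x : 5 <= 6x + 0 <= 6}
Solving: (5 - 0)/6 <= x <= (6 - 0)/6
= [0.833333, 1]
Intersecting with [0,1]: [0.833333, 1]
Measure = 1 - 0.833333 = 0.166667


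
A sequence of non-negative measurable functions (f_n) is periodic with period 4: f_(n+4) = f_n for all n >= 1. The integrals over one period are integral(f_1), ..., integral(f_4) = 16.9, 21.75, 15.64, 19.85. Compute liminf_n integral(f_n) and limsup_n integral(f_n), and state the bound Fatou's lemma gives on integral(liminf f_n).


The sequence (integral(f_n)) is periodic with period 4, repeating the values 16.9, 21.75, 15.64, 19.85 indefinitely.
Step 1: For a periodic sequence, every tail (a_m, a_(m+1), ...) contains all 4 period values infinitely often.
Step 2: Hence inf of every tail = min of the period values = min(16.9, 21.75, 15.64, 19.85) = 15.64.
        liminf_n integral(f_n) = sup over m of (inf of tail from m) = 15.64.
Step 3: Similarly sup of every tail = max of the period values = 21.75.
        limsup_n integral(f_n) = 21.75.
Step 4: Fatou's lemma: integral(liminf_n f_n) <= liminf_n integral(f_n) = 15.64.
        So the integral of the pointwise liminf is at most 15.64.


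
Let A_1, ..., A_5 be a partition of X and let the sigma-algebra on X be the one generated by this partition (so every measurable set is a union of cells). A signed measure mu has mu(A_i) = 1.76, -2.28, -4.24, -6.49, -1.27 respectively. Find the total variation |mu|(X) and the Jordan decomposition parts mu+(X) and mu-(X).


Step 1: Every measurable set is a union of atoms (the cells / points), so a Hahn decomposition is
  obtained by grouping atoms by sign: P = union of atoms with mu > 0, N = union of the remaining atoms.
  Atoms in P (indices): 1;  atoms in N (indices): 2, 3, 4, 5
  Positive values: 1.76
  Negative values: -2.28, -4.24, -6.49, -1.27
Step 2: mu+(X) = mu(P) = sum of positive atom values = 1.76
Step 3: mu-(X) = -mu(N) = sum of |negative atom values| = 14.28
Step 4: |mu|(X) = mu+(X) + mu-(X) = 1.76 + 14.28 = 16.04


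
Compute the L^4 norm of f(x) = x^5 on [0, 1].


Step 1: ||f||_4 = (integral_0^1 |x^5|^4 dx)^(1/4)
     = (integral_0^1 x^20 dx)^(1/4)
Step 2: integral_0^1 x^20 dx = [x^21/(21)] from 0 to 1 = 1^21/21
     = 1/21 = 0.047619
Step 3: ||f||_4 = (0.047619)^(1/4) = 0.467138


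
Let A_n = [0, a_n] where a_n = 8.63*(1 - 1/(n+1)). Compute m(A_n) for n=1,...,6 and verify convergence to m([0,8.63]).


By continuity of measure from below: if A_n increases to A, then m(A_n) -> m(A).
Here A = [0, 8.63], so m(A) = 8.63
Step 1: a_1 = 8.63*(1 - 1/2) = 4.315, m(A_1) = 4.315
Step 2: a_2 = 8.63*(1 - 1/3) = 5.7533, m(A_2) = 5.7533
Step 3: a_3 = 8.63*(1 - 1/4) = 6.4725, m(A_3) = 6.4725
Step 4: a_4 = 8.63*(1 - 1/5) = 6.904, m(A_4) = 6.904
Step 5: a_5 = 8.63*(1 - 1/6) = 7.1917, m(A_5) = 7.1917
Step 6: a_6 = 8.63*(1 - 1/7) = 7.3971, m(A_6) = 7.3971
Limit: m(A_n) -> m([0,8.63]) = 8.63


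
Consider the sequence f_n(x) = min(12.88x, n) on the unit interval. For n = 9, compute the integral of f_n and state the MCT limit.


f(x) = 12.88x on [0,1]; f_n(x) = min(12.88x, n). At n = 9:
Step 1: f(x) reaches 9 at x = 9/12.88 = 0.698758
Step 2: integral(f_9) = integral(12.88x, 0, 0.698758) + integral(9, 0.698758, 1)
       = 12.88*0.698758^2/2 + 9*(1 - 0.698758)
       = 3.14441 + 2.71118
       = 5.85559
Step 3: As n -> infinity, f_n increases to f, so by MCT integral(f_n) -> integral(f) = 12.88/2 = 6.44.
Convergence: integral(f_9) = 5.85559 -> 6.44 as n -> infinity


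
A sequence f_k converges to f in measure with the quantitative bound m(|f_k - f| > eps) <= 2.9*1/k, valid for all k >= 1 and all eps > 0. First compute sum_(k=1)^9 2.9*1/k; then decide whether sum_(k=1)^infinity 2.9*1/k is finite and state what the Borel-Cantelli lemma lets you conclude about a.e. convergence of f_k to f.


Step 1: List the terms 2.9*1/k for k = 1 to 9:
  k=1: 2.9
  k=2: 1.45
  k=3: 0.966667
  k=4: 0.725
  k=5: 0.58
  k=6: 0.483333
  k=7: 0.414286
  k=8: 0.3625
  k=9: 0.322222
Step 2: Partial sum = 2.9 + 1.45 + 0.966667 + 0.725 + 0.58 + 0.483333 + 0.414286 + 0.3625 + 0.322222
     = 8.204008
Step 3: The full series sum_(k>=1) 2.9*1/k diverges (harmonic series, p = 1; a nonzero constant multiple of a divergent series diverges).
Step 4: The (first) Borel-Cantelli lemma requires a summable sequence of measures, so it does not apply here;
        from this bound alone no conclusion about a.e. convergence can be drawn (convergence in measure still
        gives an a.e.-convergent subsequence, but not a.e. convergence of the whole sequence).
Conclusion: series diverges; Borel-Cantelli is inconclusive about a.e. convergence of f_k.


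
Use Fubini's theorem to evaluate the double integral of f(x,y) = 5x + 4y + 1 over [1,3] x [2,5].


By Fubini, integrate in x first, then y.
Step 1: Fix y, integrate over x in [1,3]:
  integral(5x + 4y + 1, x=1..3)
  = 5*(3^2 - 1^2)/2 + (4y + 1)*(3 - 1)
  = 20 + (4y + 1)*2
  = 20 + 8y + 2
  = 22 + 8y
Step 2: Integrate over y in [2,5]:
  integral(22 + 8y, y=2..5)
  = 22*3 + 8*(5^2 - 2^2)/2
  = 66 + 84
  = 150


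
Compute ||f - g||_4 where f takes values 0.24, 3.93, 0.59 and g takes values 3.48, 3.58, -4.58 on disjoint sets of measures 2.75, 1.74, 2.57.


Step 1: Compute differences f_i - g_i:
  0.24 - 3.48 = -3.24
  3.93 - 3.58 = 0.35
  0.59 - -4.58 = 5.17
Step 2: Compute |diff|^4 * measure for each set:
  |-3.24|^4 * 2.75 = 110.199606 * 2.75 = 303.048916
  |0.35|^4 * 1.74 = 0.015006 * 1.74 = 0.026111
  |5.17|^4 * 2.57 = 714.434095 * 2.57 = 1836.095625
Step 3: Sum = 2139.170651
Step 4: ||f-g||_4 = (2139.170651)^(1/4) = 6.800821


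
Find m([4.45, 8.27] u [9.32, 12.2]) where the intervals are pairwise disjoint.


For pairwise disjoint intervals, m(union) = sum of lengths.
= (8.27 - 4.45) + (12.2 - 9.32)
= 3.82 + 2.88
= 6.7


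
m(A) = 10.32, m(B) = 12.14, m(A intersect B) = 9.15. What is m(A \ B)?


m(A \ B) = m(A) - m(A n B)
= 10.32 - 9.15
= 1.17


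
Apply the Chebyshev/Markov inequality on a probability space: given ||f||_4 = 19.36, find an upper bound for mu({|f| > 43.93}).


Chebyshev/Markov inequality: mu(|f| > eps) <= (||f||_p / eps)^p
Step 1: ||f||_4 / eps = 19.36 / 43.93 = 0.440701
Step 2: Raise to power p = 4:
  (0.440701)^4 = 0.03772
Step 3: Therefore mu(|f| > 43.93) <= 0.03772


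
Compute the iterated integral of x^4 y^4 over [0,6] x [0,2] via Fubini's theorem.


By Fubini's theorem, the double integral factors as a product of single integrals:
Step 1: integral_0^6 x^4 dx = [x^5/5] from 0 to 6
     = 6^5/5 = 1555.2
Step 2: integral_0^2 y^4 dy = [y^5/5] from 0 to 2
     = 2^5/5 = 6.4
Step 3: Double integral = 1555.2 * 6.4 = 9953.28


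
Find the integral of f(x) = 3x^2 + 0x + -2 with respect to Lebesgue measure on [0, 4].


The Lebesgue integral of a Riemann-integrable function agrees with the Riemann integral.
Antiderivative F(x) = (3/3)x^3 + (0/2)x^2 + -2x
F(4) = (3/3)*4^3 + (0/2)*4^2 + -2*4
     = (3/3)*64 + (0/2)*16 + -2*4
     = 64 + 0.0 + -8
     = 56
F(0) = 0.0
Integral = F(4) - F(0) = 56 - 0.0 = 56


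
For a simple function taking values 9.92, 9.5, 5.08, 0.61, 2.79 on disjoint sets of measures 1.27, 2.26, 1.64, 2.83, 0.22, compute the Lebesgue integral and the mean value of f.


Step 1: Integral = sum(value_i * measure_i)
= 9.92*1.27 + 9.5*2.26 + 5.08*1.64 + 0.61*2.83 + 2.79*0.22
= 12.5984 + 21.47 + 8.3312 + 1.7263 + 0.6138
= 44.7397
Step 2: Total measure of domain = 1.27 + 2.26 + 1.64 + 2.83 + 0.22 = 8.22
Step 3: Average value = 44.7397 / 8.22 = 5.442786


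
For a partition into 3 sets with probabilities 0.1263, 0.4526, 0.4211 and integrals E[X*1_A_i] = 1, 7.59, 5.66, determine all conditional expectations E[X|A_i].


For each cell A_i: E[X|A_i] = E[X*1_A_i] / P(A_i)
Step 1: E[X|A_1] = 1 / 0.1263 = 7.917656
Step 2: E[X|A_2] = 7.59 / 0.4526 = 16.769775
Step 3: E[X|A_3] = 5.66 / 0.4211 = 13.440988
Verification: E[X] = sum E[X*1_A_i] = 1 + 7.59 + 5.66 = 14.25


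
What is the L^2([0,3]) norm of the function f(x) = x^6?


Step 1: ||f||_2 = (integral_0^3 |x^6|^2 dx)^(1/2)
     = (integral_0^3 x^12 dx)^(1/2)
Step 2: integral_0^3 x^12 dx = [x^13/(13)] from 0 to 3 = 3^13/13
     = 1594323/13 = 122640.230769
Step 3: ||f||_2 = (122640.230769)^(1/2) = 350.200272


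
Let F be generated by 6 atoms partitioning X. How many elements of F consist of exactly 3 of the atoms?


Each element of F is a union of some subset of the 6 atoms.
Elements that are unions of exactly 3 atoms correspond to 3-element subsets of the 6 atoms.
Count = C(6, 3) = 6! / (3! * 3!) = 20.


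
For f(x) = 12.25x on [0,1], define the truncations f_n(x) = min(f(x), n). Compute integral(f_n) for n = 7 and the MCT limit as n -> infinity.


f(x) = 12.25x on [0,1]; f_n(x) = min(12.25x, n). At n = 7:
Step 1: f(x) reaches 7 at x = 7/12.25 = 0.571429
Step 2: integral(f_7) = integral(12.25x, 0, 0.571429) + integral(7, 0.571429, 1)
       = 12.25*0.571429^2/2 + 7*(1 - 0.571429)
       = 2 + 3
       = 5
Step 3: As n -> infinity, f_n increases to f, so by MCT integral(f_n) -> integral(f) = 12.25/2 = 6.125.
Convergence: integral(f_7) = 5 -> 6.125 as n -> infinity


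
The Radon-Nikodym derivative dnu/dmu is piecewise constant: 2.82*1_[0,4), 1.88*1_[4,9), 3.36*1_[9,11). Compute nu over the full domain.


Integrate each piece of the Radon-Nikodym derivative:
Step 1: integral_0^4 2.82 dx = 2.82*(4-0) = 2.82*4 = 11.28
Step 2: integral_4^9 1.88 dx = 1.88*(9-4) = 1.88*5 = 9.4
Step 3: integral_9^11 3.36 dx = 3.36*(11-9) = 3.36*2 = 6.72
Total: 11.28 + 9.4 + 6.72 = 27.4


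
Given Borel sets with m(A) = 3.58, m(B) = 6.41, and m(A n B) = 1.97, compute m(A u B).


By inclusion-exclusion: m(A u B) = m(A) + m(B) - m(A n B)
= 3.58 + 6.41 - 1.97
= 8.02


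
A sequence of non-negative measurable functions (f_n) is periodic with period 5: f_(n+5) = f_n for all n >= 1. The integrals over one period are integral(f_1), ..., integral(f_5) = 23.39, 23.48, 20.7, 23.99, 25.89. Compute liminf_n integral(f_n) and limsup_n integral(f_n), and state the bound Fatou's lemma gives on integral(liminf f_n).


The sequence (integral(f_n)) is periodic with period 5, repeating the values 23.39, 23.48, 20.7, 23.99, 25.89 indefinitely.
Step 1: For a periodic sequence, every tail (a_m, a_(m+1), ...) contains all 5 period values infinitely often.
Step 2: Hence inf of every tail = min of the period values = min(23.39, 23.48, 20.7, 23.99, 25.89) = 20.7.
        liminf_n integral(f_n) = sup over m of (inf of tail from m) = 20.7.
Step 3: Similarly sup of every tail = max of the period values = 25.89.
        limsup_n integral(f_n) = 25.89.
Step 4: Fatou's lemma: integral(liminf_n f_n) <= liminf_n integral(f_n) = 20.7.
        So the integral of the pointwise liminf is at most 20.7.


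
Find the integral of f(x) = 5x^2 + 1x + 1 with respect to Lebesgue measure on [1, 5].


The Lebesgue integral of a Riemann-integrable function agrees with the Riemann integral.
Antiderivative F(x) = (5/3)x^3 + (1/2)x^2 + 1x
F(5) = (5/3)*5^3 + (1/2)*5^2 + 1*5
     = (5/3)*125 + (1/2)*25 + 1*5
     = 208.333333 + 12.5 + 5
     = 225.833333
F(1) = 3.166667
Integral = F(5) - F(1) = 225.833333 - 3.166667 = 222.666667


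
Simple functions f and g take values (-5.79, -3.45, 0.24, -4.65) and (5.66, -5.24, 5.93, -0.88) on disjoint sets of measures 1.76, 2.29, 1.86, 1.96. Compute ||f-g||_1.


Step 1: Compute differences f_i - g_i:
  -5.79 - 5.66 = -11.45
  -3.45 - -5.24 = 1.79
  0.24 - 5.93 = -5.69
  -4.65 - -0.88 = -3.77
Step 2: Compute |diff|^1 * measure for each set:
  |-11.45|^1 * 1.76 = 11.45 * 1.76 = 20.152
  |1.79|^1 * 2.29 = 1.79 * 2.29 = 4.0991
  |-5.69|^1 * 1.86 = 5.69 * 1.86 = 10.5834
  |-3.77|^1 * 1.96 = 3.77 * 1.96 = 7.3892
Step 3: Sum = 42.2237
Step 4: ||f-g||_1 = (42.2237)^(1/1) = 42.2237


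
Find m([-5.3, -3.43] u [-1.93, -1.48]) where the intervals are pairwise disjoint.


For pairwise disjoint intervals, m(union) = sum of lengths.
= (-3.43 - -5.3) + (-1.48 - -1.93)
= 1.87 + 0.45
= 2.32


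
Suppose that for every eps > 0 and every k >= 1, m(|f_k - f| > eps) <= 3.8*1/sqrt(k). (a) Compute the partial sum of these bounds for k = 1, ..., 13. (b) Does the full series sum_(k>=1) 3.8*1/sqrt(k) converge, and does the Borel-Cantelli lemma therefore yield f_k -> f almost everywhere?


Step 1: List the terms 3.8*1/sqrt(k) for k = 1 to 13:
  k=1: 3.8
  k=2: 2.687006
  k=3: 2.193931
  k=4: 1.9
  k=5: 1.699412
  k=6: 1.551344
  k=7: 1.436265
  k=8: 1.343503
  k=9: 1.266667
  k=10: 1.201666
  k=11: 1.145743
  k=12: 1.096966
  k=13: 1.05393
Step 2: Partial sum = 3.8 + 2.687006 + 2.193931 + 1.9 + 1.699412 + 1.551344 + 1.436265 + 1.343503 + 1.266667 + 1.201666 + 1.145743 + 1.096966 + 1.05393
     = 22.376431
Step 3: The full series sum_(k>=1) 3.8*1/sqrt(k) diverges (p-series with p = 1/2 <= 1; a nonzero constant multiple of a divergent series diverges).
Step 4: The (first) Borel-Cantelli lemma requires a summable sequence of measures, so it does not apply here;
        from this bound alone no conclusion about a.e. convergence can be drawn (convergence in measure still
        gives an a.e.-convergent subsequence, but not a.e. convergence of the whole sequence).
Conclusion: series diverges; Borel-Cantelli is inconclusive about a.e. convergence of f_k.


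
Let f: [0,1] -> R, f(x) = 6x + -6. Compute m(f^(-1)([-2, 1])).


f^(-1)([-2, 1]) = {x : -2 <= 6x + -6 <= 1}
Solving: (-2 - -6)/6 <= x <= (1 - -6)/6
= [0.666667, 1.166667]
Intersecting with [0,1]: [0.666667, 1]
Measure = 1 - 0.666667 = 0.333333


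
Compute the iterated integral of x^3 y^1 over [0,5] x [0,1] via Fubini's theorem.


By Fubini's theorem, the double integral factors as a product of single integrals:
Step 1: integral_0^5 x^3 dx = [x^4/4] from 0 to 5
     = 5^4/4 = 156.25
Step 2: integral_0^1 y^1 dy = [y^2/2] from 0 to 1
     = 1^2/2 = 0.5
Step 3: Double integral = 156.25 * 0.5 = 78.125


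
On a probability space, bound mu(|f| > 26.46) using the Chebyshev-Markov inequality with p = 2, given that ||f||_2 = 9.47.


Chebyshev/Markov inequality: mu(|f| > eps) <= (||f||_p / eps)^p
Step 1: ||f||_2 / eps = 9.47 / 26.46 = 0.357899
Step 2: Raise to power p = 2:
  (0.357899)^2 = 0.128091
Step 3: Therefore mu(|f| > 26.46) <= 0.128091


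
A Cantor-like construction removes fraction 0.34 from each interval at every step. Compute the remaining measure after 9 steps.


Step 1: At each step, fraction remaining = 1 - 0.34 = 0.66
Step 2: After 9 steps, measure = (0.66)^9
Result = 0.023763


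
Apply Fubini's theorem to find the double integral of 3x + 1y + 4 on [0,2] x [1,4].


By Fubini, integrate in x first, then y.
Step 1: Fix y, integrate over x in [0,2]:
  integral(3x + 1y + 4, x=0..2)
  = 3*(2^2 - 0^2)/2 + (1y + 4)*(2 - 0)
  = 6 + (1y + 4)*2
  = 6 + 2y + 8
  = 14 + 2y
Step 2: Integrate over y in [1,4]:
  integral(14 + 2y, y=1..4)
  = 14*3 + 2*(4^2 - 1^2)/2
  = 42 + 15
  = 57


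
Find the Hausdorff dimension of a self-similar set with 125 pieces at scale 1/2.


For a self-similar set with N copies scaled by 1/r:
dim_H = log(N)/log(r) = log(125)/log(2)
= 4.828314/0.693147
= 6.965784


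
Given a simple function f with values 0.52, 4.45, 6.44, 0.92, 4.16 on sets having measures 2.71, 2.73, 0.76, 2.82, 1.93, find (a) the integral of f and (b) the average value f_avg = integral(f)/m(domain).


Step 1: Integral = sum(value_i * measure_i)
= 0.52*2.71 + 4.45*2.73 + 6.44*0.76 + 0.92*2.82 + 4.16*1.93
= 1.4092 + 12.1485 + 4.8944 + 2.5944 + 8.0288
= 29.0753
Step 2: Total measure of domain = 2.71 + 2.73 + 0.76 + 2.82 + 1.93 = 10.95
Step 3: Average value = 29.0753 / 10.95 = 2.655279


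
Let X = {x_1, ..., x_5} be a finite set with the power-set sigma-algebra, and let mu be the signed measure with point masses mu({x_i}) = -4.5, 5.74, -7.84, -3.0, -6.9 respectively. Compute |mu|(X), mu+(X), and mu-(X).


Step 1: Every measurable set is a union of atoms (the cells / points), so a Hahn decomposition is
  obtained by grouping atoms by sign: P = union of atoms with mu > 0, N = union of the remaining atoms.
  Atoms in P (indices): 2;  atoms in N (indices): 1, 3, 4, 5
  Positive values: 5.74
  Negative values: -4.5, -7.84, -3, -6.9
Step 2: mu+(X) = mu(P) = sum of positive atom values = 5.74
Step 3: mu-(X) = -mu(N) = sum of |negative atom values| = 22.24
Step 4: |mu|(X) = mu+(X) + mu-(X) = 5.74 + 22.24 = 27.98
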